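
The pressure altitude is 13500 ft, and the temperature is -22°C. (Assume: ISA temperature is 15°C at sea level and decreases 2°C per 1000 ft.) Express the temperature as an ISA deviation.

ISA temperature at 13500 ft = 15 − 2 × (13500/1000) = -12°C.
Deviation = OAT − ISA = -22 − (-12) = -10°C.

ISA-10°C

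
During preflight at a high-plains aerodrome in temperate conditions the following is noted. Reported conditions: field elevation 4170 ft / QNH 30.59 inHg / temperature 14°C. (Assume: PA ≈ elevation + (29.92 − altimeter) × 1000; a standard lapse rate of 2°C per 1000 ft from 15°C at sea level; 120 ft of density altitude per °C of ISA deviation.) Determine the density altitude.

Pressure altitude = 4170 + (29.92 − 30.59) × 1000 = 4170 + (-670) = 3500 ft.
ISA temperature at 3500 ft = 15 − 2 × (3500/1000) = 8°C.
ISA deviation = 14 − 8 = +6°C.
Density altitude = 3500 + 120 × (6) = 4220 ft.

4220 ft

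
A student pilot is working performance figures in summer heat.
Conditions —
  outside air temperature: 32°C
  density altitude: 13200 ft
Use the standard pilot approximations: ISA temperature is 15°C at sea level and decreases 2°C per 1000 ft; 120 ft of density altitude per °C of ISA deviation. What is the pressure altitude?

9000 ft

DA = PA + 120 × (OAT − (15 − 2·PA/1000)) = PA + 120·OAT − 1800 + 0.24·PA = 1.24·PA + 120·OAT − 1800.
So 1.24·PA = 13200 − 120 × 32 + 1800 = 11160.
PA = 11160 / 1.24 = 9000 ft.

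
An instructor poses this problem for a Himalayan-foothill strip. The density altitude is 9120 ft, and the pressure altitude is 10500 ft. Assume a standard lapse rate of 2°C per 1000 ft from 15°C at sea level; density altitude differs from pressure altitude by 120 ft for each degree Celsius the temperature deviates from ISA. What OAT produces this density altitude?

Density altitude − pressure altitude = 9120 − 10500 = -1380 ft.
At 120 ft/°C that is an ISA deviation of -1380/120 = -11.5°C.
ISA temperature at 10500 ft = 15 − 2 × (10500/1000) = -6°C.
OAT = ISA + deviation = -6 + (-11.5) = -17.5°C.

-17.5°C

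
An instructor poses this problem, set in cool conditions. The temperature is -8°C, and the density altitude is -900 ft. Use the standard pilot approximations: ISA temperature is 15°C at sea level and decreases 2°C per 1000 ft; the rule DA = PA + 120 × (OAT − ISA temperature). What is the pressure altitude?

DA = PA + 120 × (OAT − (15 − 2·PA/1000)) = PA + 120·OAT − 1800 + 0.24·PA = 1.24·PA + 120·OAT − 1800.
So 1.24·PA = -900 − 120 × (-8) + 1800 = 1860.
PA = 1860 / 1.24 = 1500 ft.

1500 ft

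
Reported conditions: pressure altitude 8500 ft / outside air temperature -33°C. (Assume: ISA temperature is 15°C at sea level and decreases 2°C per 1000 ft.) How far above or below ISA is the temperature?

ISA-31°C

ISA temperature at 8500 ft = 15 − 2 × (8500/1000) = -2°C.
Deviation = OAT − ISA = -33 − (-2) = -31°C.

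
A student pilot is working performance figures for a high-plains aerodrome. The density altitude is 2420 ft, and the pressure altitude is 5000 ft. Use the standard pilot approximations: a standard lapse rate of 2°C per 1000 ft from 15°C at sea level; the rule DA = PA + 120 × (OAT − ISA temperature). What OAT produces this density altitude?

Density altitude − pressure altitude = 2420 − 5000 = -2580 ft.
At 120 ft/°C that is an ISA deviation of -2580/120 = -21.5°C.
ISA temperature at 5000 ft = 15 − 2 × (5000/1000) = 5°C.
OAT = ISA + deviation = 5 + (-21.5) = -16.5°C.

-16.5°C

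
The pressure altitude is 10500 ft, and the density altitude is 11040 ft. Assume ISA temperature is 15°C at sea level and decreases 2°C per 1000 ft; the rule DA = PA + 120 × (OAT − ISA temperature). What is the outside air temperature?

Density altitude − pressure altitude = 11040 − 10500 = +540 ft.
At 120 ft/°C that is an ISA deviation of 540/120 = +4.5°C.
ISA temperature at 10500 ft = 15 − 2 × (10500/1000) = -6°C.
OAT = ISA + deviation = -6 + (+4.5) = -1.5°C.

-1.5°C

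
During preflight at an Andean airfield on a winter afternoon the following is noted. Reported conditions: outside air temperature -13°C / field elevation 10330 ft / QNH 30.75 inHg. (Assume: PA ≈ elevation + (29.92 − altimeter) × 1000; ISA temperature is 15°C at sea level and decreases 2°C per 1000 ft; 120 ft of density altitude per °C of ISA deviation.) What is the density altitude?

8420 ft

Pressure altitude = 10330 + (29.92 − 30.75) × 1000 = 10330 + (-830) = 9500 ft.
ISA temperature at 9500 ft = 15 − 2 × (9500/1000) = -4°C.
ISA deviation = -13 − (-4) = -9°C.
Density altitude = 9500 + 120 × (-9) = 8420 ft.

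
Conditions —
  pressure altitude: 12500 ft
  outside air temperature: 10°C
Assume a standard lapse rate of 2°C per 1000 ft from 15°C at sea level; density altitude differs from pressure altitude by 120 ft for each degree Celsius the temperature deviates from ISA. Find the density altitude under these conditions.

ISA temperature at 12500 ft = 15 − 2 × (12500/1000) = -10°C.
ISA deviation = 10 − (-10) = +20°C.
Density altitude = 12500 + 120 × (20) = 12500 + (+2400) = 14900 ft.

14900 ft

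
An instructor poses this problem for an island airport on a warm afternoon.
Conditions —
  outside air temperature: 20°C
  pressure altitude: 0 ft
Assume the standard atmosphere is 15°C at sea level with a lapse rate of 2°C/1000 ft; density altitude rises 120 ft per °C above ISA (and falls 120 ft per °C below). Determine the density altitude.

ISA temperature at 0 ft = 15 − 2 × (0/1000) = 15°C.
ISA deviation = 20 − 15 = +5°C.
Density altitude = 0 + 120 × (5) = 0 + (+600) = 600 ft.

600 ft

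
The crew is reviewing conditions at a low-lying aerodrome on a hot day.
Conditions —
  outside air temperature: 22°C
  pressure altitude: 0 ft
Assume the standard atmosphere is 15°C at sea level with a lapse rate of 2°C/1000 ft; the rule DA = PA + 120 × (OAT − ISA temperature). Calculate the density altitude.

840 ft

ISA temperature at 0 ft = 15 − 2 × (0/1000) = 15°C.
ISA deviation = 22 − 15 = +7°C.
Density altitude = 0 + 120 × (7) = 0 + (+840) = 840 ft.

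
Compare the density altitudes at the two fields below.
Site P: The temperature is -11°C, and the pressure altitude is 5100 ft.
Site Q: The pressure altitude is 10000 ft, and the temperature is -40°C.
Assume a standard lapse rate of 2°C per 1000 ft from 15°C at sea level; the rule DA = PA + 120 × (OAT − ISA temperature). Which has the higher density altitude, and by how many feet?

Site P: ISA temp = 4.8°C, deviation -15.8°C, DA = 5100 + 120 × (-15.8) = 3204 ft.
Site Q: ISA temp = -5°C, deviation -35°C, DA = 10000 + 120 × (-35) = 5800 ft.
Site Q is higher by 5800 − 3204 = 2596 ft.

Site Q by 2596 ft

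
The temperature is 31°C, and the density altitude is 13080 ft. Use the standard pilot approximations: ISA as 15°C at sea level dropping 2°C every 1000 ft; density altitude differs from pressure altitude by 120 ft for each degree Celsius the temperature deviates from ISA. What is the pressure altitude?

9000 ft

DA = PA + 120 × (OAT − (15 − 2·PA/1000)) = PA + 120·OAT − 1800 + 0.24·PA = 1.24·PA + 120·OAT − 1800.
So 1.24·PA = 13080 − 120 × 31 + 1800 = 11160.
PA = 11160 / 1.24 = 9000 ft.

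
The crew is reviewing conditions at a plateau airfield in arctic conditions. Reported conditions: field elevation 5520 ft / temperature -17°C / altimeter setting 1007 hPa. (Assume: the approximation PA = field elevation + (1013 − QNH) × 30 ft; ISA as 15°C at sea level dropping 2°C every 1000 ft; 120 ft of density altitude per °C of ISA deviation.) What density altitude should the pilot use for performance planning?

3228 ft

Pressure altitude = 5520 + (1013 − 1007) × 30 = 5520 + (+180) = 5700 ft.
ISA temperature at 5700 ft = 15 − 2 × (5700/1000) = 3.6°C.
ISA deviation = -17 − 3.6 = -20.6°C.
Density altitude = 5700 + 120 × (-20.6) = 3228 ft.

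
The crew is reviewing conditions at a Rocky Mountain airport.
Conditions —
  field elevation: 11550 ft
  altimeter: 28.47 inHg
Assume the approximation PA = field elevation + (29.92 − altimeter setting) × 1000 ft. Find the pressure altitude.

Pressure correction = (29.92 − 28.47) × 1000 = +1450 ft.
Pressure altitude = 11550 + (+1450) = 13000 ft.

13000 ft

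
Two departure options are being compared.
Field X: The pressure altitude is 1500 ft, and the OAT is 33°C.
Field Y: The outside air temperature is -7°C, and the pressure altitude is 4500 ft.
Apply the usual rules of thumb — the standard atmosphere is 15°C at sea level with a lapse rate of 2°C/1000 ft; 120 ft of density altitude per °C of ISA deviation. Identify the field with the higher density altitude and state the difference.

Field X by 1080 ft

Field X: ISA temp = 12°C, deviation +21°C, DA = 1500 + 120 × 21 = 4020 ft.
Field Y: ISA temp = 6°C, deviation -13°C, DA = 4500 + 120 × (-13) = 2940 ft.
Field X is higher by 4020 − 2940 = 1080 ft.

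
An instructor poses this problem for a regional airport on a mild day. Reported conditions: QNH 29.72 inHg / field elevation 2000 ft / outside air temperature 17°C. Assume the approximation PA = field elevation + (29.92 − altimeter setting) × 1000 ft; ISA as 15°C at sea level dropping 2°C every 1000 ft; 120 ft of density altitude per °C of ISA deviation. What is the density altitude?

2968 ft

Pressure altitude = 2000 + (29.92 − 29.72) × 1000 = 2000 + (+200) = 2200 ft.
ISA temperature at 2200 ft = 15 − 2 × (2200/1000) = 10.6°C.
ISA deviation = 17 − 10.6 = +6.4°C.
Density altitude = 2200 + 120 × (6.4) = 2968 ft.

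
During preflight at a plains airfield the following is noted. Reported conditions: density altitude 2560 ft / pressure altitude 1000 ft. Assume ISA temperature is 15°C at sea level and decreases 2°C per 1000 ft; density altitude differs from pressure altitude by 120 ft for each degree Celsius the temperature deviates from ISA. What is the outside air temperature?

26°C

Density altitude − pressure altitude = 2560 − 1000 = +1560 ft.
At 120 ft/°C that is an ISA deviation of 1560/120 = +13°C.
ISA temperature at 1000 ft = 15 − 2 × (1000/1000) = 13°C.
OAT = ISA + deviation = 13 + (+13) = 26°C.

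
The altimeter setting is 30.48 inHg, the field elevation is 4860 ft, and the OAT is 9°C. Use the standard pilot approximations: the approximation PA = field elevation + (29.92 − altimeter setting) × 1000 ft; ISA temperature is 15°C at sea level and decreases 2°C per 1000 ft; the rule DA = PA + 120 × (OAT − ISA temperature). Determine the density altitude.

Pressure altitude = 4860 + (29.92 − 30.48) × 1000 = 4860 + (-560) = 4300 ft.
ISA temperature at 4300 ft = 15 − 2 × (4300/1000) = 6.4°C.
ISA deviation = 9 − 6.4 = +2.6°C.
Density altitude = 4300 + 120 × (2.6) = 4612 ft.

4612 ft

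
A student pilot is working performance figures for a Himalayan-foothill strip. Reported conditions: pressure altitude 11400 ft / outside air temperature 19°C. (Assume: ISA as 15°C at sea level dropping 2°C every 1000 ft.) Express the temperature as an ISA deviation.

ISA+26.8°C

ISA temperature at 11400 ft = 15 − 2 × (11400/1000) = -7.8°C.
Deviation = OAT − ISA = 19 − (-7.8) = +26.8°C.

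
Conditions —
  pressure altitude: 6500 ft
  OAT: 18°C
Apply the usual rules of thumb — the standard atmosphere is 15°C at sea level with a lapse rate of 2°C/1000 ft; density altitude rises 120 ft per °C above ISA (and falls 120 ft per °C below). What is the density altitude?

ISA temperature at 6500 ft = 15 − 2 × (6500/1000) = 2°C.
ISA deviation = 18 − 2 = +16°C.
Density altitude = 6500 + 120 × (16) = 6500 + (+1920) = 8420 ft.

8420 ft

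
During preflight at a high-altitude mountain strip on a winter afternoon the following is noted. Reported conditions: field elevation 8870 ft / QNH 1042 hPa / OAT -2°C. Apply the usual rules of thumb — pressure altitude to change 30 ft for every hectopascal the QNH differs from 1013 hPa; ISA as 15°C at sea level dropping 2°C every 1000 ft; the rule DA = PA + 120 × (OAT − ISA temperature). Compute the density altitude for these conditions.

Pressure altitude = 8870 + (1013 − 1042) × 30 = 8870 + (-870) = 8000 ft.
ISA temperature at 8000 ft = 15 − 2 × (8000/1000) = -1°C.
ISA deviation = -2 − (-1) = -1°C.
Density altitude = 8000 + 120 × (-1) = 7880 ft.

7880 ft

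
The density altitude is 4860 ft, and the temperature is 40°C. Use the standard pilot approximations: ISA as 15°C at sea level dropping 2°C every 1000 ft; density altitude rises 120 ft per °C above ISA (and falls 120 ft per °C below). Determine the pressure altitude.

DA = PA + 120 × (OAT − (15 − 2·PA/1000)) = PA + 120·OAT − 1800 + 0.24·PA = 1.24·PA + 120·OAT − 1800.
So 1.24·PA = 4860 − 120 × 40 + 1800 = 1860.
PA = 1860 / 1.24 = 1500 ft.

1500 ft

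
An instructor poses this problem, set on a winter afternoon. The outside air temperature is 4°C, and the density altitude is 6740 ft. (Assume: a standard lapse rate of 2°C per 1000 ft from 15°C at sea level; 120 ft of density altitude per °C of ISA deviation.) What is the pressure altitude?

DA = PA + 120 × (OAT − (15 − 2·PA/1000)) = PA + 120·OAT − 1800 + 0.24·PA = 1.24·PA + 120·OAT − 1800.
So 1.24·PA = 6740 − 120 × 4 + 1800 = 8060.
PA = 8060 / 1.24 = 6500 ft.

6500 ft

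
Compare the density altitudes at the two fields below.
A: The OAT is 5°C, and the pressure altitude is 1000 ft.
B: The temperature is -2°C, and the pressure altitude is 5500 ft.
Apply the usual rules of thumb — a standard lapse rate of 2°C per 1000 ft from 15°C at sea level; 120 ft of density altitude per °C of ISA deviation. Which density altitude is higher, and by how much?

A: ISA temp = 13°C, deviation -8°C, DA = 1000 + 120 × (-8) = 40 ft.
B: ISA temp = 4°C, deviation -6°C, DA = 5500 + 120 × (-6) = 4780 ft.
B is higher by 4780 − 40 = 4740 ft.

B by 4740 ft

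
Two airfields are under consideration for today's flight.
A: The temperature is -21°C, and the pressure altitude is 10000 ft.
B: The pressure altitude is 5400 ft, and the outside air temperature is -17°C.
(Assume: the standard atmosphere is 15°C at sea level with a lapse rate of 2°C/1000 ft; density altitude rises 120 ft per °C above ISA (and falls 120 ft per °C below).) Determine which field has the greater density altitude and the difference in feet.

A: ISA temp = -5°C, deviation -16°C, DA = 10000 + 120 × (-16) = 8080 ft.
B: ISA temp = 4.2°C, deviation -21.2°C, DA = 5400 + 120 × (-21.2) = 2856 ft.
A is higher by 8080 − 2856 = 5224 ft.

A by 5224 ft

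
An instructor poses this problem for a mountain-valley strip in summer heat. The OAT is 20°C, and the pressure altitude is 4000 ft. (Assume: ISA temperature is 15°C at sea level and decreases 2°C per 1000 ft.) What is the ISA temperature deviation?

ISA temperature at 4000 ft = 15 − 2 × (4000/1000) = 7°C.
Deviation = OAT − ISA = 20 − 7 = +13°C.

ISA+13°C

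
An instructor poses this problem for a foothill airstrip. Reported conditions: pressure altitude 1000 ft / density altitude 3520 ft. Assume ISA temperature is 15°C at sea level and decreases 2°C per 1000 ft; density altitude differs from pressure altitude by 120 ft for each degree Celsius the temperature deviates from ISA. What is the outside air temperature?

34°C

Density altitude − pressure altitude = 3520 − 1000 = +2520 ft.
At 120 ft/°C that is an ISA deviation of 2520/120 = +21°C.
ISA temperature at 1000 ft = 15 − 2 × (1000/1000) = 13°C.
OAT = ISA + deviation = 13 + (+21) = 34°C.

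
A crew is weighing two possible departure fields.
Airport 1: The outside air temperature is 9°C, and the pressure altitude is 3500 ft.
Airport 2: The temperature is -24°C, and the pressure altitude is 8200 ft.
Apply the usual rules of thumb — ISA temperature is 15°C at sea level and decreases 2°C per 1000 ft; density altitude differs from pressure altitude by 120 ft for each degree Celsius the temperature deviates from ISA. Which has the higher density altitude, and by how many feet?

Airport 2 by 1868 ft

Airport 1: ISA temp = 8°C, deviation +1°C, DA = 3500 + 120 × 1 = 3620 ft.
Airport 2: ISA temp = -1.4°C, deviation -22.6°C, DA = 8200 + 120 × (-22.6) = 5488 ft.
Airport 2 is higher by 5488 − 3620 = 1868 ft.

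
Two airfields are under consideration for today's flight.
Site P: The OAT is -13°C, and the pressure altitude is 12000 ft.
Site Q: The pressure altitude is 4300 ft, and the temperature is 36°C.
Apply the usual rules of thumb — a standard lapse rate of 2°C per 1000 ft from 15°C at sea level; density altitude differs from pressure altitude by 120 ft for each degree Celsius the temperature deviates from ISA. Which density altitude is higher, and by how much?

Site P: ISA temp = -9°C, deviation -4°C, DA = 12000 + 120 × (-4) = 11520 ft.
Site Q: ISA temp = 6.4°C, deviation +29.6°C, DA = 4300 + 120 × 29.6 = 7852 ft.
Site P is higher by 11520 − 7852 = 3668 ft.

Site P by 3668 ft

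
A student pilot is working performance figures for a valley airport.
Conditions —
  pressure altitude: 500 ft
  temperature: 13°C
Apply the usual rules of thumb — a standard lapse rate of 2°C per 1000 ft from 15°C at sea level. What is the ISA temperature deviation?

ISA temperature at 500 ft = 15 − 2 × (500/1000) = 14°C.
Deviation = OAT − ISA = 13 − 14 = -1°C.

ISA-1°C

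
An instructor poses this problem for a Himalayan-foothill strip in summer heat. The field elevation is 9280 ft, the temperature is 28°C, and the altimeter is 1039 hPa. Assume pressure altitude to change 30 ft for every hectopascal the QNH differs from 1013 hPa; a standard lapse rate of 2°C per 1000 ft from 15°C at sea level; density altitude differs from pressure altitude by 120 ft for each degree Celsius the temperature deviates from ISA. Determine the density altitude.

Pressure altitude = 9280 + (1013 − 1039) × 30 = 9280 + (-780) = 8500 ft.
ISA temperature at 8500 ft = 15 − 2 × (8500/1000) = -2°C.
ISA deviation = 28 − (-2) = +30°C.
Density altitude = 8500 + 120 × (30) = 12100 ft.

12100 ft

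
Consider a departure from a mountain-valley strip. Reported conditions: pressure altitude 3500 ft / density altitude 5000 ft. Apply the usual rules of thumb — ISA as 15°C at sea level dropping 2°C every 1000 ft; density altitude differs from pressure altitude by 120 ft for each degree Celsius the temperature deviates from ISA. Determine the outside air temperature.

Density altitude − pressure altitude = 5000 − 3500 = +1500 ft.
At 120 ft/°C that is an ISA deviation of 1500/120 = +12.5°C.
ISA temperature at 3500 ft = 15 − 2 × (3500/1000) = 8°C.
OAT = ISA + deviation = 8 + (+12.5) = 20.5°C.

20.5°C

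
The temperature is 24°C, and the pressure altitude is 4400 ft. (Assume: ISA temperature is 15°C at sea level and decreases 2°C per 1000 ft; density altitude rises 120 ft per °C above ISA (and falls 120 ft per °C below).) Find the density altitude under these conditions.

ISA temperature at 4400 ft = 15 − 2 × (4400/1000) = 6.2°C.
ISA deviation = 24 − 6.2 = +17.8°C.
Density altitude = 4400 + 120 × (17.8) = 4400 + (+2136) = 6536 ft.

6536 ft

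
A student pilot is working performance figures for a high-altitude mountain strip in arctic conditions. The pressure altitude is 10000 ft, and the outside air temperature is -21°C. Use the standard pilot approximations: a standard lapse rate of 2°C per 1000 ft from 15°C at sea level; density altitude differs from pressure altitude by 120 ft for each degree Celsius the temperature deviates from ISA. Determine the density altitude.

ISA temperature at 10000 ft = 15 − 2 × (10000/1000) = -5°C.
ISA deviation = -21 − (-5) = -16°C.
Density altitude = 10000 + 120 × (-16) = 10000 + (-1920) = 8080 ft.

8080 ft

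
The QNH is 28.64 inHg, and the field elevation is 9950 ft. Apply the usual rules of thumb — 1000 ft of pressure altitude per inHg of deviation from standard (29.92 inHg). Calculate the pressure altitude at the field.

11230 ft

Pressure correction = (29.92 − 28.64) × 1000 = +1280 ft.
Pressure altitude = 9950 + (+1280) = 11230 ft.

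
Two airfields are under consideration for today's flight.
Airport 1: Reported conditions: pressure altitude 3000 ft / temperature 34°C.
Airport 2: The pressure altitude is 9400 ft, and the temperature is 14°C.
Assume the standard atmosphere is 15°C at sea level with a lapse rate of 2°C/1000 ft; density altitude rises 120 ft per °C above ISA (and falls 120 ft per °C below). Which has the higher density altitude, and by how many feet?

Airport 2 by 5536 ft

Airport 1: ISA temp = 9°C, deviation +25°C, DA = 3000 + 120 × 25 = 6000 ft.
Airport 2: ISA temp = -3.8°C, deviation +17.8°C, DA = 9400 + 120 × 17.8 = 11536 ft.
Airport 2 is higher by 11536 − 6000 = 5536 ft.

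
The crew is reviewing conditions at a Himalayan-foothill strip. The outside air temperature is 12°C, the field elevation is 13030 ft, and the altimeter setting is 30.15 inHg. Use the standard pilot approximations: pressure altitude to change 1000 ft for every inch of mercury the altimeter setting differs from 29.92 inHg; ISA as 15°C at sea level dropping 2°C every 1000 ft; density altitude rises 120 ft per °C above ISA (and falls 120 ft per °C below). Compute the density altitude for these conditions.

Pressure altitude = 13030 + (29.92 − 30.15) × 1000 = 13030 + (-230) = 12800 ft.
ISA temperature at 12800 ft = 15 − 2 × (12800/1000) = -10.6°C.
ISA deviation = 12 − (-10.6) = +22.6°C.
Density altitude = 12800 + 120 × (22.6) = 15512 ft.

15512 ft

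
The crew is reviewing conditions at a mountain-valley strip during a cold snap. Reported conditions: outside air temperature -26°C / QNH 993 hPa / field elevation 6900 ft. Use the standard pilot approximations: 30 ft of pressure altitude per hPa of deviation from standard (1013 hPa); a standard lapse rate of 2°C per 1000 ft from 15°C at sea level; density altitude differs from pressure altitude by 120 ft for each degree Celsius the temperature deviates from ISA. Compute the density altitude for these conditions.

4380 ft

Pressure altitude = 6900 + (1013 − 993) × 30 = 6900 + (+600) = 7500 ft.
ISA temperature at 7500 ft = 15 − 2 × (7500/1000) = 0°C.
ISA deviation = -26 − 0 = -26°C.
Density altitude = 7500 + 120 × (-26) = 4380 ft.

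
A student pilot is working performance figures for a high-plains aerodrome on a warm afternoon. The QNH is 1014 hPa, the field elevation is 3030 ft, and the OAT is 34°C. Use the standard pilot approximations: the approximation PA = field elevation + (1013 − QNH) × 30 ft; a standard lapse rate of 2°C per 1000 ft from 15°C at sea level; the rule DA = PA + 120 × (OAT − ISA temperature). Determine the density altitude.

Pressure altitude = 3030 + (1013 − 1014) × 30 = 3030 + (-30) = 3000 ft.
ISA temperature at 3000 ft = 15 − 2 × (3000/1000) = 9°C.
ISA deviation = 34 − 9 = +25°C.
Density altitude = 3000 + 120 × (25) = 6000 ft.

6000 ft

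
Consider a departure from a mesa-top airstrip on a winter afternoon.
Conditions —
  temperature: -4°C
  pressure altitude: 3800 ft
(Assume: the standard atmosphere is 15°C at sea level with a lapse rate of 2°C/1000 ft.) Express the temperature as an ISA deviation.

ISA temperature at 3800 ft = 15 − 2 × (3800/1000) = 7.4°C.
Deviation = OAT − ISA = -4 − 7.4 = -11.4°C.

ISA-11.4°C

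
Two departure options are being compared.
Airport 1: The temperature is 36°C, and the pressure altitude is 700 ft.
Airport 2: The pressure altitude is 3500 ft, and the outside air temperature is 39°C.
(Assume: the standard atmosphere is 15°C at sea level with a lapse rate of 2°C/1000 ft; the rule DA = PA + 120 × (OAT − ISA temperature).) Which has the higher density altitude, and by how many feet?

Airport 2 by 3832 ft

Airport 1: ISA temp = 13.6°C, deviation +22.4°C, DA = 700 + 120 × 22.4 = 3388 ft.
Airport 2: ISA temp = 8°C, deviation +31°C, DA = 3500 + 120 × 31 = 7220 ft.
Airport 2 is higher by 7220 − 3388 = 3832 ft.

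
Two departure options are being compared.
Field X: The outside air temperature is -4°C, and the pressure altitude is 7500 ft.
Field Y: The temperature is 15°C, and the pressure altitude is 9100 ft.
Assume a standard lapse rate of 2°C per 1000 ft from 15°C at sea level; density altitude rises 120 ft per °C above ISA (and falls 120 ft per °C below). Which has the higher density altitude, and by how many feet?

Field Y by 4264 ft

Field X: ISA temp = 0°C, deviation -4°C, DA = 7500 + 120 × (-4) = 7020 ft.
Field Y: ISA temp = -3.2°C, deviation +18.2°C, DA = 9100 + 120 × 18.2 = 11284 ft.
Field Y is higher by 11284 − 7020 = 4264 ft.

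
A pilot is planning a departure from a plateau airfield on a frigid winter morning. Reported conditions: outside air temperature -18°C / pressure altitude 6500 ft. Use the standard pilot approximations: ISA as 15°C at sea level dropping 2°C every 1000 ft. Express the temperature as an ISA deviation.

ISA-20°C

ISA temperature at 6500 ft = 15 − 2 × (6500/1000) = 2°C.
Deviation = OAT − ISA = -18 − 2 = -20°C.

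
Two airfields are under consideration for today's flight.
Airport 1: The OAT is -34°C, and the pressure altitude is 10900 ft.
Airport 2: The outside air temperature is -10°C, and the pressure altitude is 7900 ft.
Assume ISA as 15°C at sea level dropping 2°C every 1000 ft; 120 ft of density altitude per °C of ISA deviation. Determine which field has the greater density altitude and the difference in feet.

Airport 1: ISA temp = -6.8°C, deviation -27.2°C, DA = 10900 + 120 × (-27.2) = 7636 ft.
Airport 2: ISA temp = -0.8°C, deviation -9.2°C, DA = 7900 + 120 × (-9.2) = 6796 ft.
Airport 1 is higher by 7636 − 6796 = 840 ft.

Airport 1 by 840 ft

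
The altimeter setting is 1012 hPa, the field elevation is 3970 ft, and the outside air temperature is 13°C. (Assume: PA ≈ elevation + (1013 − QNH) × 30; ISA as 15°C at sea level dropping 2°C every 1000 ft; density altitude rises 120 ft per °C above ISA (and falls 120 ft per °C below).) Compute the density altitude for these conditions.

Pressure altitude = 3970 + (1013 − 1012) × 30 = 3970 + (+30) = 4000 ft.
ISA temperature at 4000 ft = 15 − 2 × (4000/1000) = 7°C.
ISA deviation = 13 − 7 = +6°C.
Density altitude = 4000 + 120 × (6) = 4720 ft.

4720 ft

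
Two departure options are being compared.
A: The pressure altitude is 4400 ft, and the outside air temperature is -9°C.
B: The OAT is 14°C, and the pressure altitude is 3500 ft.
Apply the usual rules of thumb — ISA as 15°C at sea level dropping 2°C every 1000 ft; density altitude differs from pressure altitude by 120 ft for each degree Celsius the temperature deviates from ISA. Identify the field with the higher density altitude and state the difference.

A: ISA temp = 6.2°C, deviation -15.2°C, DA = 4400 + 120 × (-15.2) = 2576 ft.
B: ISA temp = 8°C, deviation +6°C, DA = 3500 + 120 × 6 = 4220 ft.
B is higher by 4220 − 2576 = 1644 ft.

B by 1644 ft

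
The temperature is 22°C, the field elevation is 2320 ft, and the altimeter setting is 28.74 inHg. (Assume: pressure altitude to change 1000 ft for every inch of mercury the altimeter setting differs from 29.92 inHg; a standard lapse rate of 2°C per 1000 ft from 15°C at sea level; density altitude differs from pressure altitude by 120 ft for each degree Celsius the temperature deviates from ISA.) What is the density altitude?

5180 ft

Pressure altitude = 2320 + (29.92 − 28.74) × 1000 = 2320 + (+1180) = 3500 ft.
ISA temperature at 3500 ft = 15 − 2 × (3500/1000) = 8°C.
ISA deviation = 22 − 8 = +14°C.
Density altitude = 3500 + 120 × (14) = 5180 ft.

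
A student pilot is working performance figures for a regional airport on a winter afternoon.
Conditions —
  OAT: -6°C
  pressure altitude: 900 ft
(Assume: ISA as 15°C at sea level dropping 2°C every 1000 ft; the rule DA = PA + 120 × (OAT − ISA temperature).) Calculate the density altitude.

ISA temperature at 900 ft = 15 − 2 × (900/1000) = 13.2°C.
ISA deviation = -6 − 13.2 = -19.2°C.
Density altitude = 900 + 120 × (-19.2) = 900 + (-2304) = -1404 ft.

-1404 ft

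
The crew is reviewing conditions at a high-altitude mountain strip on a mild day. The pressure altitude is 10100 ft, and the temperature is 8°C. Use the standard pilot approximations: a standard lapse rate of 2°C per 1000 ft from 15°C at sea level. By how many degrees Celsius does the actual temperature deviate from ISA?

ISA temperature at 10100 ft = 15 − 2 × (10100/1000) = -5.2°C.
Deviation = OAT − ISA = 8 − (-5.2) = +13.2°C.

ISA+13.2°C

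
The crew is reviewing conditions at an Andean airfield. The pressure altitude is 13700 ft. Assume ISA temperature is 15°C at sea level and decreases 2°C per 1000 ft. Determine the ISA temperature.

ISA temperature = 15 − 2 × (13700/1000) = 15 − 27.4 = -12.4°C.

-12.4°C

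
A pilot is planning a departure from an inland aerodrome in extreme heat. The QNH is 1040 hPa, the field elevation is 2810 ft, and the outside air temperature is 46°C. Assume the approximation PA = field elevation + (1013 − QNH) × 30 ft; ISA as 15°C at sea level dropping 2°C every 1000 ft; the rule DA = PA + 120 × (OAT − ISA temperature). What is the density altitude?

Pressure altitude = 2810 + (1013 − 1040) × 30 = 2810 + (-810) = 2000 ft.
ISA temperature at 2000 ft = 15 − 2 × (2000/1000) = 11°C.
ISA deviation = 46 − 11 = +35°C.
Density altitude = 2000 + 120 × (35) = 6200 ft.

6200 ft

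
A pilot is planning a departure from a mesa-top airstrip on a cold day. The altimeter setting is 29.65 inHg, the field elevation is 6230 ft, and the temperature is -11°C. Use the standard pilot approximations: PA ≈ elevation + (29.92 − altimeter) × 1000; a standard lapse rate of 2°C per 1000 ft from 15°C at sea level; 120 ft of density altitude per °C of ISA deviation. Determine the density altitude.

Pressure altitude = 6230 + (29.92 − 29.65) × 1000 = 6230 + (+270) = 6500 ft.
ISA temperature at 6500 ft = 15 − 2 × (6500/1000) = 2°C.
ISA deviation = -11 − 2 = -13°C.
Density altitude = 6500 + 120 × (-13) = 4940 ft.

4940 ft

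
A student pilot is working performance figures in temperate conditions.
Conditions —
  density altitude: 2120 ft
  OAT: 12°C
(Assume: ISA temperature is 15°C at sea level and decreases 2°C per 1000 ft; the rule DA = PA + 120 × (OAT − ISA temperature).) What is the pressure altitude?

DA = PA + 120 × (OAT − (15 − 2·PA/1000)) = PA + 120·OAT − 1800 + 0.24·PA = 1.24·PA + 120·OAT − 1800.
So 1.24·PA = 2120 − 120 × 12 + 1800 = 2480.
PA = 2480 / 1.24 = 2000 ft.

2000 ft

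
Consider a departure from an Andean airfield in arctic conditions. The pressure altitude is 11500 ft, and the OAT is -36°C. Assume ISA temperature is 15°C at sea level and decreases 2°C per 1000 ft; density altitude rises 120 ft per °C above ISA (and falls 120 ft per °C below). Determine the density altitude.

ISA temperature at 11500 ft = 15 − 2 × (11500/1000) = -8°C.
ISA deviation = -36 − (-8) = -28°C.
Density altitude = 11500 + 120 × (-28) = 11500 + (-3360) = 8140 ft.

8140 ft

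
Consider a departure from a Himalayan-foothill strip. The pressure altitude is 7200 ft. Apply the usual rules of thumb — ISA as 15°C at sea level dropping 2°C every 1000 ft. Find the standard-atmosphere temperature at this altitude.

ISA temperature = 15 − 2 × (7200/1000) = 15 − 14.4 = 0.6°C.

0.6°C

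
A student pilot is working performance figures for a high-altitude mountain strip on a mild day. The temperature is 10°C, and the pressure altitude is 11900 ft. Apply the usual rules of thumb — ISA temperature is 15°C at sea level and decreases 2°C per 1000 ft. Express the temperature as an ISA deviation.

ISA+18.8°C

ISA temperature at 11900 ft = 15 − 2 × (11900/1000) = -8.8°C.
Deviation = OAT − ISA = 10 − (-8.8) = +18.8°C.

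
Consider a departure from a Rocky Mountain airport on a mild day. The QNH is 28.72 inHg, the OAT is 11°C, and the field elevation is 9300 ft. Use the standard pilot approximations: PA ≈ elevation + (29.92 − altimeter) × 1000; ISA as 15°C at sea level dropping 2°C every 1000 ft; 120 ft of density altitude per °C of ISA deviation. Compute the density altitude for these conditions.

12540 ft

Pressure altitude = 9300 + (29.92 − 28.72) × 1000 = 9300 + (+1200) = 10500 ft.
ISA temperature at 10500 ft = 15 − 2 × (10500/1000) = -6°C.
ISA deviation = 11 − (-6) = +17°C.
Density altitude = 10500 + 120 × (17) = 12540 ft.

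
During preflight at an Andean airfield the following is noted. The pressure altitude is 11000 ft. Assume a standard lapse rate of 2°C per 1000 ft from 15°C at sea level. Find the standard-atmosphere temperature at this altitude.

ISA temperature = 15 − 2 × (11000/1000) = 15 − 22 = -7°C.

-7°C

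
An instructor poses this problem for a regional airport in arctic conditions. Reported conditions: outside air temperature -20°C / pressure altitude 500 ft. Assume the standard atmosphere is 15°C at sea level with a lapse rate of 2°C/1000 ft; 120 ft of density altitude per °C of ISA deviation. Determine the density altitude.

ISA temperature at 500 ft = 15 − 2 × (500/1000) = 14°C.
ISA deviation = -20 − 14 = -34°C.
Density altitude = 500 + 120 × (-34) = 500 + (-4080) = -3580 ft.

-3580 ft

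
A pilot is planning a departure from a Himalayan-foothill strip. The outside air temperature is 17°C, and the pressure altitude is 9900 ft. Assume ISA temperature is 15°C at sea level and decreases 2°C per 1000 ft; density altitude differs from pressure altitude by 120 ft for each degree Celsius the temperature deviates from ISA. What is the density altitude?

ISA temperature at 9900 ft = 15 − 2 × (9900/1000) = -4.8°C.
ISA deviation = 17 − (-4.8) = +21.8°C.
Density altitude = 9900 + 120 × (21.8) = 9900 + (+2616) = 12516 ft.

12516 ft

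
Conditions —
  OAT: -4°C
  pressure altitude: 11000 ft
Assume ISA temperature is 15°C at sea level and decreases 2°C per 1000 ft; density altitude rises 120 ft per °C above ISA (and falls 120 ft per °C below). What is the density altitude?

11360 ft

ISA temperature at 11000 ft = 15 − 2 × (11000/1000) = -7°C.
ISA deviation = -4 − (-7) = +3°C.
Density altitude = 11000 + 120 × (3) = 11000 + (+360) = 11360 ft.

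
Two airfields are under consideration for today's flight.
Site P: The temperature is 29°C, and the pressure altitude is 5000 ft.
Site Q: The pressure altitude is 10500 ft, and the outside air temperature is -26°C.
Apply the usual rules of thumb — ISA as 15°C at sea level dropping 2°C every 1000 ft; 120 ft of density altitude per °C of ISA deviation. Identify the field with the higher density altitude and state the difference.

Site P: ISA temp = 5°C, deviation +24°C, DA = 5000 + 120 × 24 = 7880 ft.
Site Q: ISA temp = -6°C, deviation -20°C, DA = 10500 + 120 × (-20) = 8100 ft.
Site Q is higher by 8100 − 7880 = 220 ft.

Site Q by 220 ft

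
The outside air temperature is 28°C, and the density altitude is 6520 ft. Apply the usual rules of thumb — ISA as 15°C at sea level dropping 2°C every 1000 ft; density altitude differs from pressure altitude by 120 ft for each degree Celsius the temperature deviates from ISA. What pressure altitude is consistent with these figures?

4000 ft

DA = PA + 120 × (OAT − (15 − 2·PA/1000)) = PA + 120·OAT − 1800 + 0.24·PA = 1.24·PA + 120·OAT − 1800.
So 1.24·PA = 6520 − 120 × 28 + 1800 = 4960.
PA = 4960 / 1.24 = 4000 ft.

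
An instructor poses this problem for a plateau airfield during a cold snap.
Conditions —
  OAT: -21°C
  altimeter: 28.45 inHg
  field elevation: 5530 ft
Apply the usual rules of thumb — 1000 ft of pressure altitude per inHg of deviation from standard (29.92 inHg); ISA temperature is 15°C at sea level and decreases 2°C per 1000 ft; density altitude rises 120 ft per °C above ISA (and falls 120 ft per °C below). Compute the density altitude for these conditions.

4360 ft

Pressure altitude = 5530 + (29.92 − 28.45) × 1000 = 5530 + (+1470) = 7000 ft.
ISA temperature at 7000 ft = 15 − 2 × (7000/1000) = 1°C.
ISA deviation = -21 − 1 = -22°C.
Density altitude = 7000 + 120 × (-22) = 4360 ft.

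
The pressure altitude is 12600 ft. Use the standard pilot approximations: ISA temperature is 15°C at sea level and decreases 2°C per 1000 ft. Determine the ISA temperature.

-10.2°C

ISA temperature = 15 − 2 × (12600/1000) = 15 − 25.2 = -10.2°C.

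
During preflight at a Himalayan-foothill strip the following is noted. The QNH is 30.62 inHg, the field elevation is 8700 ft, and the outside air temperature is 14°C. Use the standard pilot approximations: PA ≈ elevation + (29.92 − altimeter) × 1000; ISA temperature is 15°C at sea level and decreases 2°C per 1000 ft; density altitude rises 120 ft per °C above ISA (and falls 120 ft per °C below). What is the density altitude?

Pressure altitude = 8700 + (29.92 − 30.62) × 1000 = 8700 + (-700) = 8000 ft.
ISA temperature at 8000 ft = 15 − 2 × (8000/1000) = -1°C.
ISA deviation = 14 − (-1) = +15°C.
Density altitude = 8000 + 120 × (15) = 9800 ft.

9800 ft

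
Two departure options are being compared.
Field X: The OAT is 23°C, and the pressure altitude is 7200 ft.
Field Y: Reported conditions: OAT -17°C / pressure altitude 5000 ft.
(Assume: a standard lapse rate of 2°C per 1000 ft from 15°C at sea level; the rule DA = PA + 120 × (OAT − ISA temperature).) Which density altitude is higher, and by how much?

Field X by 7528 ft

Field X: ISA temp = 0.6°C, deviation +22.4°C, DA = 7200 + 120 × 22.4 = 9888 ft.
Field Y: ISA temp = 5°C, deviation -22°C, DA = 5000 + 120 × (-22) = 2360 ft.
Field X is higher by 9888 − 2360 = 7528 ft.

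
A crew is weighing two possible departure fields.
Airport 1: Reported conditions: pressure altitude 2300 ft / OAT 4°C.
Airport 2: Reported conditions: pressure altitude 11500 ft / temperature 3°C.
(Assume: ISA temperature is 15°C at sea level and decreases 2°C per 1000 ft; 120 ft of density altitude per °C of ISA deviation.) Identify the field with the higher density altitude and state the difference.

Airport 2 by 11288 ft

Airport 1: ISA temp = 10.4°C, deviation -6.4°C, DA = 2300 + 120 × (-6.4) = 1532 ft.
Airport 2: ISA temp = -8°C, deviation +11°C, DA = 11500 + 120 × 11 = 12820 ft.
Airport 2 is higher by 12820 − 1532 = 11288 ft.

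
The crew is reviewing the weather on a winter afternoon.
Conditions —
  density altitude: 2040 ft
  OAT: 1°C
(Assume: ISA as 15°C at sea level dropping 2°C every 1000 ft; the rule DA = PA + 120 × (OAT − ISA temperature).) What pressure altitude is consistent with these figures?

3000 ft

DA = PA + 120 × (OAT − (15 − 2·PA/1000)) = PA + 120·OAT − 1800 + 0.24·PA = 1.24·PA + 120·OAT − 1800.
So 1.24·PA = 2040 − 120 × 1 + 1800 = 3720.
PA = 3720 / 1.24 = 3000 ft.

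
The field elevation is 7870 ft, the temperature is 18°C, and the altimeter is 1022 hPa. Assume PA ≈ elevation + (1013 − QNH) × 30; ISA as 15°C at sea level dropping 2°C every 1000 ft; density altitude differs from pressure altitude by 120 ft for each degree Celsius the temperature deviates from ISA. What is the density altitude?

9784 ft

Pressure altitude = 7870 + (1013 − 1022) × 30 = 7870 + (-270) = 7600 ft.
ISA temperature at 7600 ft = 15 − 2 × (7600/1000) = -0.2°C.
ISA deviation = 18 − (-0.2) = +18.2°C.
Density altitude = 7600 + 120 × (18.2) = 9784 ft.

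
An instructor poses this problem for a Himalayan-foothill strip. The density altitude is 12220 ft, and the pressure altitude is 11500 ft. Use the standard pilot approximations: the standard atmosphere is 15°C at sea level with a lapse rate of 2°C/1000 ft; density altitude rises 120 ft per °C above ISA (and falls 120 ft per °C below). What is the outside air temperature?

Density altitude − pressure altitude = 12220 − 11500 = +720 ft.
At 120 ft/°C that is an ISA deviation of 720/120 = +6°C.
ISA temperature at 11500 ft = 15 − 2 × (11500/1000) = -8°C.
OAT = ISA + deviation = -8 + (+6) = -2°C.

-2°C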